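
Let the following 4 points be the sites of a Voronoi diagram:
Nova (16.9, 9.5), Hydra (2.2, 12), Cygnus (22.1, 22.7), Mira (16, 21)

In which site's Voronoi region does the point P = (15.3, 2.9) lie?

Compare squared distances (the ordering matches that of the actual distances):
d²(P, Nova) = (15.3−16.9)² + (2.9−9.5)² = 2.56 + 43.56 = 46.12
d²(P, Hydra) = (15.3−2.2)² + (2.9−12)² = 171.61 + 82.81 = 254.42
d²(P, Cygnus) = (15.3−22.1)² + (2.9−22.7)² = 46.24 + 392.04 = 438.28
d²(P, Mira) = (15.3−16)² + (2.9−21)² = 0.49 + 327.61 = 328.1
The smallest is to Nova, so P lies in the Voronoi region of Nova.

Nova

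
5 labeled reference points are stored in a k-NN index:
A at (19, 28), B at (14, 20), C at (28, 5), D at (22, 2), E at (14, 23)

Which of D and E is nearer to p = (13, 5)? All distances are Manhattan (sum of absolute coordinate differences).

d(p,D) = |13−22| + |5−2| = 9 + 3 = 12
d(p,E) = |13−14| + |5−23| = 1 + 18 = 19
12 < 19, so D is closer.

D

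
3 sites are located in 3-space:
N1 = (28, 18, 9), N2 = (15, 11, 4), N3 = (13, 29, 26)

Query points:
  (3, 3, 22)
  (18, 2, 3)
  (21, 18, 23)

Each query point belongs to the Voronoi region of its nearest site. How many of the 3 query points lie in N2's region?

2

(3, 3, 22) — d² to each: N1:1019, N2:532, N3:792 → nearest is N2
(18, 2, 3) — d² to each: N1:392, N2:91, N3:1283 → nearest is N2
(21, 18, 23) — d² to each: N1:245, N2:446, N3:194 → nearest is N3
2 of the 3 points have N2 as nearest.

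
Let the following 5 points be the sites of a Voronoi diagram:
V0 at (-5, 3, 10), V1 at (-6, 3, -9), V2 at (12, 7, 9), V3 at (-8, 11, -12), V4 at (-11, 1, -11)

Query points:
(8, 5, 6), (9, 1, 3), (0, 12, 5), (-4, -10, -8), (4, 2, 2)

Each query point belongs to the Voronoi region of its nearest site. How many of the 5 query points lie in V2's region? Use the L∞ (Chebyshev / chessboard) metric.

3

(8, 5, 6) — d to each: V0:13, V1:15, V2:4, V3:18, V4:19 → nearest is V2
(9, 1, 3) — d to each: V0:14, V1:15, V2:6, V3:17, V4:20 → nearest is V2
(0, 12, 5) — d to each: V0:9, V1:14, V2:12, V3:17, V4:16 → nearest is V0
(-4, -10, -8) — d to each: V0:18, V1:13, V2:17, V3:21, V4:11 → nearest is V4
(4, 2, 2) — d to each: V0:9, V1:11, V2:8, V3:14, V4:15 → nearest is V2
3 of the 5 points have V2 as nearest.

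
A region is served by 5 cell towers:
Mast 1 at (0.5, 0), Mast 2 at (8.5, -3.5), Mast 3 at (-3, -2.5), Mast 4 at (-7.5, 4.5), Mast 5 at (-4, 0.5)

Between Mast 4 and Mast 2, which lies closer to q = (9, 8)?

Mast 2

Compare squared distances:
d²(q, Mast 4) = (9−(-7.5))² + (8−4.5)² = 272.25 + 12.25 = 284.5
d²(q, Mast 2) = (9−8.5)² + (8−(-3.5))² = 0.25 + 132.25 = 132.5
284.5 > 132.5, so Mast 2 is closer.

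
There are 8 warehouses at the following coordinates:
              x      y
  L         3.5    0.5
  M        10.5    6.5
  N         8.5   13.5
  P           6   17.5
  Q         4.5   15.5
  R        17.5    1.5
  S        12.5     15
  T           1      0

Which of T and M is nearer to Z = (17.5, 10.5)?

M

Compare squared distances:
|ZT|² = (17.5−1)² + (10.5−0)² = 272.25 + 110.25 = 382.5
|ZM|² = (17.5−10.5)² + (10.5−6.5)² = 49 + 16 = 65
382.5 > 65, so M is closer.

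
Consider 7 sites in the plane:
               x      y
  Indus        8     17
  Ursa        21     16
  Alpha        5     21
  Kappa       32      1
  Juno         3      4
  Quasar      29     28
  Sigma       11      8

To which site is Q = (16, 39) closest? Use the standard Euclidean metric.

Compare squared distances (the ordering matches that of the actual distances):
d²(Q, Indus) = (16−8)² + (39−17)² = 64 + 484 = 548
d²(Q, Ursa) = (16−21)² + (39−16)² = 25 + 529 = 554
d²(Q, Alpha) = (16−5)² + (39−21)² = 121 + 324 = 445
d²(Q, Kappa) = (16−32)² + (39−1)² = 256 + 1444 = 1700
d²(Q, Juno) = (16−3)² + (39−4)² = 169 + 1225 = 1394
d²(Q, Quasar) = (16−29)² + (39−28)² = 169 + 121 = 290
d²(Q, Sigma) = (16−11)² + (39−8)² = 25 + 961 = 986
The smallest is to Quasar, so Q lies in the Voronoi region of Quasar.

Quasar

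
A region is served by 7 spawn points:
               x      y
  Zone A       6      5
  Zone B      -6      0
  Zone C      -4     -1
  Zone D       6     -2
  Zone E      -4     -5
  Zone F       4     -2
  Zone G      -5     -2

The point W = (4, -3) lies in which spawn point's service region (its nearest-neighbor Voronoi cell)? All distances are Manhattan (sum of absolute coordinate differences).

d(W, Zone A) = |4−6| + |-3−5| = 2 + 8 = 10
d(W, Zone B) = |4−(-6)| + |-3−0| = 10 + 3 = 13
d(W, Zone C) = |4−(-4)| + |-3−(-1)| = 8 + 2 = 10
d(W, Zone D) = |4−6| + |-3−(-2)| = 2 + 1 = 3
d(W, Zone E) = |4−(-4)| + |-3−(-5)| = 8 + 2 = 10
d(W, Zone F) = |4−4| + |-3−(-2)| = 0 + 1 = 1
d(W, Zone G) = |4−(-5)| + |-3−(-2)| = 9 + 1 = 10
Minimum is at Zone F.

Zone F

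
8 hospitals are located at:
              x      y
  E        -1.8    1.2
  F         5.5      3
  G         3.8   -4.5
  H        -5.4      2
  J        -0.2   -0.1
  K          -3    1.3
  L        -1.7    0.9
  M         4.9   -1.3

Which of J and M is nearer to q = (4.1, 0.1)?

M

Compare squared distances:
|qJ|² = (4.1−(-0.2))² + (0.1−(-0.1))² = 18.49 + 0.04 = 18.53
|qM|² = (4.1−4.9)² + (0.1−(-1.3))² = 0.64 + 1.96 = 2.6
18.53 > 2.6, so M is closer.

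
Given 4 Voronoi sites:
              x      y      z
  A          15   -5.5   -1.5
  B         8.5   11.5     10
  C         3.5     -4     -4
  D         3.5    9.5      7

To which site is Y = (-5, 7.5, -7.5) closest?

C

Squared Euclidean distances:
|YA|² = (-5−15)² + (7.5−(-5.5))² + (-7.5−(-1.5))² = 400 + 169 + 36 = 605
|YB|² = (-5−8.5)² + (7.5−11.5)² + (-7.5−10)² = 182.25 + 16 + 306.25 = 504.5
|YC|² = (-5−3.5)² + (7.5−(-4))² + (-7.5−(-4))² = 72.25 + 132.25 + 12.25 = 216.75
|YD|² = (-5−3.5)² + (7.5−9.5)² + (-7.5−7)² = 72.25 + 4 + 210.25 = 286.5
C is nearest.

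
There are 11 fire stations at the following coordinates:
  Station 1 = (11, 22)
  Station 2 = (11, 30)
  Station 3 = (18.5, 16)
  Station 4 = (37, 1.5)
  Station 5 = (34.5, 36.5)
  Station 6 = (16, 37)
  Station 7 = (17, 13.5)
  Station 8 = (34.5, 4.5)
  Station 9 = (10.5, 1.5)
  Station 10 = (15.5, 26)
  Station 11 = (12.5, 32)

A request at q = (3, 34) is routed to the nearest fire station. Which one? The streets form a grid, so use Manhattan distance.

Station 11

d(q, Station 1) = 8 + 12 = 20
d(q, Station 2) = 8 + 4 = 12
d(q, Station 3) = 15.5 + 18 = 33.5
d(q, Station 4) = 34 + 32.5 = 66.5
d(q, Station 5) = 31.5 + 2.5 = 34
d(q, Station 6) = 13 + 3 = 16
d(q, Station 7) = 14 + 20.5 = 34.5
d(q, Station 8) = 31.5 + 29.5 = 61
d(q, Station 9) = 7.5 + 32.5 = 40
d(q, Station 10) = 12.5 + 8 = 20.5
d(q, Station 11) = 9.5 + 2 = 11.5
The smallest is to Station 11, so q lies in the Voronoi region of Station 11.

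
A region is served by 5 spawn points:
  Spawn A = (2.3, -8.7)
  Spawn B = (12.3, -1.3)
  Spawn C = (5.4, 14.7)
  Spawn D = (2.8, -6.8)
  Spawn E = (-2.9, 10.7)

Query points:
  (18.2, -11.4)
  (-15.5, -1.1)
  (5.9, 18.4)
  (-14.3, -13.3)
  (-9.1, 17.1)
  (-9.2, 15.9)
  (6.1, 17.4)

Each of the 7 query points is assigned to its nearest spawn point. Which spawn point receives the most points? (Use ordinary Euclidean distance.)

(18.2, -11.4) — d² to each: Spawn A:260.1, Spawn B:136.82, Spawn C:845.05, Spawn D:258.32, Spawn E:933.62 → nearest is Spawn B
(-15.5, -1.1) — d² to each: Spawn A:374.6, Spawn B:772.88, Spawn C:686.45, Spawn D:367.38, Spawn E:298 → nearest is Spawn E
(5.9, 18.4) — d² to each: Spawn A:747.37, Spawn B:429.05, Spawn C:13.94, Spawn D:644.65, Spawn E:136.73 → nearest is Spawn C
(-14.3, -13.3) — d² to each: Spawn A:296.72, Spawn B:851.56, Spawn C:1172.09, Spawn D:334.66, Spawn E:705.96 → nearest is Spawn A
(-9.1, 17.1) — d² to each: Spawn A:795.6, Spawn B:796.52, Spawn C:216.01, Spawn D:712.82, Spawn E:79.4 → nearest is Spawn E
(-9.2, 15.9) — d² to each: Spawn A:737.41, Spawn B:758.09, Spawn C:214.6, Spawn D:659.29, Spawn E:66.73 → nearest is Spawn E
(6.1, 17.4) — d² to each: Spawn A:695.65, Spawn B:388.13, Spawn C:7.78, Spawn D:596.53, Spawn E:125.89 → nearest is Spawn C
Tally — Spawn A:1, Spawn B:1, Spawn C:2, Spawn E:3. Spawn E captures the most (3).

Spawn E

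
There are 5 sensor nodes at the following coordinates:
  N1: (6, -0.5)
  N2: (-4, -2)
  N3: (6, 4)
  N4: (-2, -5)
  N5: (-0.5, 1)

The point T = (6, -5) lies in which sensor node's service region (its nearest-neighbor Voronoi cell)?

Squared Euclidean distances:
|TN1|² = (6−6)² + (-5−(-0.5))² = 0 + 20.25 = 20.25
|TN2|² = (6−(-4))² + (-5−(-2))² = 100 + 9 = 109
|TN3|² = (6−6)² + (-5−4)² = 0 + 81 = 81
|TN4|² = (6−(-2))² + (-5−(-5))² = 64 + 0 = 64
|TN5|² = (6−(-0.5))² + (-5−1)² = 42.25 + 36 = 78.25
Minimum is at N1.

N1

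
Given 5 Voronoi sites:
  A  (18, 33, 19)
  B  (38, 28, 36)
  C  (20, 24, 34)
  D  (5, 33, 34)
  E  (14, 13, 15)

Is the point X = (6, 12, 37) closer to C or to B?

C

Compare squared distances:
|XC|² = (6−20)² + (12−24)² + (37−34)² = 196 + 144 + 9 = 349
|XB|² = (6−38)² + (12−28)² + (37−36)² = 1024 + 256 + 1 = 1281
349 < 1281, so C is closer.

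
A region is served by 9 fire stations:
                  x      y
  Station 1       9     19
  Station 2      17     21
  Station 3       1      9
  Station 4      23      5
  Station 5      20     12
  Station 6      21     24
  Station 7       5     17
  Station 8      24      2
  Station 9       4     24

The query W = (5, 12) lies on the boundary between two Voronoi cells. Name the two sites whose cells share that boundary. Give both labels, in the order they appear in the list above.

Squared distances from W to each site:
d²(W, Station 1) = (5−9)² + (12−19)² = 16 + 49 = 65
d²(W, Station 2) = (5−17)² + (12−21)² = 144 + 81 = 225
d²(W, Station 3) = (5−1)² + (12−9)² = 16 + 9 = 25
d²(W, Station 4) = (5−23)² + (12−5)² = 324 + 49 = 373
d²(W, Station 5) = (5−20)² + (12−12)² = 225 + 0 = 225
d²(W, Station 6) = (5−21)² + (12−24)² = 256 + 144 = 400
d²(W, Station 7) = (5−5)² + (12−17)² = 0 + 25 = 25
d²(W, Station 8) = (5−24)² + (12−2)² = 361 + 100 = 461
d²(W, Station 9) = (5−4)² + (12−24)² = 1 + 144 = 145
W is equidistant from Station 3 and Station 7 (both at squared distance 25), and every other site is strictly farther — so W lies on the Station 3–Station 7 Voronoi edge.

Station 3 and Station 7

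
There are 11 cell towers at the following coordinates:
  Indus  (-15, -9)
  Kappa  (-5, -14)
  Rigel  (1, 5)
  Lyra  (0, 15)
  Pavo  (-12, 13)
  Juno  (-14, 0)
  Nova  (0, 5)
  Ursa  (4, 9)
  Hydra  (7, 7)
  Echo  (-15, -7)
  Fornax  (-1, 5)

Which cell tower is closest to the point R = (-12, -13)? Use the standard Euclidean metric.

Compare squared distances (the ordering matches that of the actual distances):
d²(R, Indus) = (-12−(-15))² + (-13−(-9))² = 9 + 16 = 25
d²(R, Kappa) = (-12−(-5))² + (-13−(-14))² = 49 + 1 = 50
d²(R, Rigel) = (-12−1)² + (-13−5)² = 169 + 324 = 493
d²(R, Lyra) = (-12−0)² + (-13−15)² = 144 + 784 = 928
d²(R, Pavo) = (-12−(-12))² + (-13−13)² = 0 + 676 = 676
d²(R, Juno) = (-12−(-14))² + (-13−0)² = 4 + 169 = 173
d²(R, Nova) = (-12−0)² + (-13−5)² = 144 + 324 = 468
d²(R, Ursa) = (-12−4)² + (-13−9)² = 256 + 484 = 740
d²(R, Hydra) = (-12−7)² + (-13−7)² = 361 + 400 = 761
d²(R, Echo) = (-12−(-15))² + (-13−(-7))² = 9 + 36 = 45
d²(R, Fornax) = (-12−(-1))² + (-13−5)² = 121 + 324 = 445
Minimum is at Indus.

Indus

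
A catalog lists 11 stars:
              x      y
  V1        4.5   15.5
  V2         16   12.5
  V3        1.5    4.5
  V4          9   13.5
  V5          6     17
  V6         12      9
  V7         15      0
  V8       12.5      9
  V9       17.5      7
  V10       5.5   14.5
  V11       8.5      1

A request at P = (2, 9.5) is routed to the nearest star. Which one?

V3

Squared Euclidean distances:
|PV1|² = 6.25 + 36 = 42.25
|PV2|² = 196 + 9 = 205
|PV3|² = 0.25 + 25 = 25.25
|PV4|² = 49 + 16 = 65
|PV5|² = 16 + 56.25 = 72.25
|PV6|² = 100 + 0.25 = 100.25
|PV7|² = 169 + 90.25 = 259.25
|PV8|² = 110.25 + 0.25 = 110.5
|PV9|² = 240.25 + 6.25 = 246.5
d²(P, V10) = 12.25 + 25 = 37.25
d²(P, V11) = 42.25 + 72.25 = 114.5
Minimum is at V3.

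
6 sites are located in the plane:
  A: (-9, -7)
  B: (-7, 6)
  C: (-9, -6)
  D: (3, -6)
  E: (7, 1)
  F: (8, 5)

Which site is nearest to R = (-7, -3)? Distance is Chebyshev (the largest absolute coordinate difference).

C

d(R,A) = max(2, 4) = 4
d(R,B) = max(0, 9) = 9
d(R,C) = max(2, 3) = 3
d(R,D) = max(10, 3) = 10
d(R,E) = max(14, 4) = 14
d(R,F) = max(15, 8) = 15
The smallest is to C, so R lies in the Voronoi region of C.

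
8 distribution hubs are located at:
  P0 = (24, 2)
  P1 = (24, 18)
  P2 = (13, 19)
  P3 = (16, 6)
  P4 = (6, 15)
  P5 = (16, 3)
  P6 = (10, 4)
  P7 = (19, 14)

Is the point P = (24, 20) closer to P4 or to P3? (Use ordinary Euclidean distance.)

Compare squared distances:
|PP4|² = (24−6)² + (20−15)² = 324 + 25 = 349
|PP3|² = (24−16)² + (20−6)² = 64 + 196 = 260
349 > 260, so P3 is closer.

P3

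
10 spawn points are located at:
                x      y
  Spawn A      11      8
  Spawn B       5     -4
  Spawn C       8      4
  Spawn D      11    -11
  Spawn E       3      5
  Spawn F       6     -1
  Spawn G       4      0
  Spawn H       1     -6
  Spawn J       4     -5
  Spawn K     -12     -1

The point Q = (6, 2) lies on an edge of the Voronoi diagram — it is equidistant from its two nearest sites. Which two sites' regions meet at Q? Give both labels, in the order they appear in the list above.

Spawn C and Spawn G

Squared distances from Q to each site:
d²(Q, Spawn A) = (6−11)² + (2−8)² = 25 + 36 = 61
d²(Q, Spawn B) = (6−5)² + (2−(-4))² = 1 + 36 = 37
d²(Q, Spawn C) = (6−8)² + (2−4)² = 4 + 4 = 8
d²(Q, Spawn D) = (6−11)² + (2−(-11))² = 25 + 169 = 194
d²(Q, Spawn E) = (6−3)² + (2−5)² = 9 + 9 = 18
d²(Q, Spawn F) = (6−6)² + (2−(-1))² = 0 + 9 = 9
d²(Q, Spawn G) = (6−4)² + (2−0)² = 4 + 4 = 8
d²(Q, Spawn H) = (6−1)² + (2−(-6))² = 25 + 64 = 89
d²(Q, Spawn J) = (6−4)² + (2−(-5))² = 4 + 49 = 53
d²(Q, Spawn K) = (6−(-12))² + (2−(-1))² = 324 + 9 = 333
Q is equidistant from Spawn C and Spawn G (both at squared distance 8), and every other site is strictly farther — so Q lies on the Spawn C–Spawn G Voronoi edge.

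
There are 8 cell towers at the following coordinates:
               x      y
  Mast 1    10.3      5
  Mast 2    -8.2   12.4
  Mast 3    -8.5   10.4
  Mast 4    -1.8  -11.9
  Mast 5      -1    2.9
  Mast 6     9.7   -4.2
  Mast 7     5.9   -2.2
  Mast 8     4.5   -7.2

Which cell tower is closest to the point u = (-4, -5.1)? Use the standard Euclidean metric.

Compare squared distances (the ordering matches that of the actual distances):
d²(u, Mast 1) = (-4−10.3)² + (-5.1−5)² = 204.49 + 102.01 = 306.5
d²(u, Mast 2) = (-4−(-8.2))² + (-5.1−12.4)² = 17.64 + 306.25 = 323.89
d²(u, Mast 3) = (-4−(-8.5))² + (-5.1−10.4)² = 20.25 + 240.25 = 260.5
d²(u, Mast 4) = (-4−(-1.8))² + (-5.1−(-11.9))² = 4.84 + 46.24 = 51.08
d²(u, Mast 5) = (-4−(-1))² + (-5.1−2.9)² = 9 + 64 = 73
d²(u, Mast 6) = (-4−9.7)² + (-5.1−(-4.2))² = 187.69 + 0.81 = 188.5
d²(u, Mast 7) = (-4−5.9)² + (-5.1−(-2.2))² = 98.01 + 8.41 = 106.42
d²(u, Mast 8) = (-4−4.5)² + (-5.1−(-7.2))² = 72.25 + 4.41 = 76.66
The smallest is to Mast 4, so u lies in the Voronoi region of Mast 4.

Mast 4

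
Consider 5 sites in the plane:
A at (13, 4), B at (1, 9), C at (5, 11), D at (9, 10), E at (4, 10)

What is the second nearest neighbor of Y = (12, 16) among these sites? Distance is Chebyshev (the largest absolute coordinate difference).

C

d(Y,A) = max(1, 12) = 12
d(Y,B) = max(11, 7) = 11
d(Y,C) = max(7, 5) = 7
d(Y,D) = max(3, 6) = 6
d(Y,E) = max(8, 6) = 8
Sorted ascending: D, C, E, … — the second-nearest is C.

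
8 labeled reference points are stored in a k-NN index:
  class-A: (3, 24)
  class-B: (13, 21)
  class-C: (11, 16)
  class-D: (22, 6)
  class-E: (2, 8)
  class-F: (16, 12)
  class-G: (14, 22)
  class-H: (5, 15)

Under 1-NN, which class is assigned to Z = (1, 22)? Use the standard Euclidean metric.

Squared Euclidean distances:
d²(Z, class-A) = 4 + 4 = 8
d²(Z, class-B) = 144 + 1 = 145
d²(Z, class-C) = 100 + 36 = 136
d²(Z, class-D) = 441 + 256 = 697
d²(Z, class-E) = 1 + 196 = 197
d²(Z, class-F) = 225 + 100 = 325
d²(Z, class-G) = 169 + 0 = 169
d²(Z, class-H) = 16 + 49 = 65
The smallest is to class-A, so Z lies in the Voronoi region of class-A.

class-A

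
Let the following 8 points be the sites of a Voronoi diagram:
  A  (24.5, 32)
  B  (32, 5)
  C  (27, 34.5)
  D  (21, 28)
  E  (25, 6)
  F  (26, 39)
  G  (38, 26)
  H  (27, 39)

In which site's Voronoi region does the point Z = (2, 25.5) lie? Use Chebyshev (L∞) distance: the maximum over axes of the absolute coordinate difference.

D

d(Z,A) = max(22.5, 6.5) = 22.5
d(Z,B) = max(30, 20.5) = 30
d(Z,C) = max(25, 9) = 25
d(Z,D) = max(19, 2.5) = 19
d(Z,E) = max(23, 19.5) = 23
d(Z,F) = max(24, 13.5) = 24
d(Z,G) = max(36, 0.5) = 36
d(Z,H) = max(25, 13.5) = 25
The smallest is to D, so Z lies in the Voronoi region of D.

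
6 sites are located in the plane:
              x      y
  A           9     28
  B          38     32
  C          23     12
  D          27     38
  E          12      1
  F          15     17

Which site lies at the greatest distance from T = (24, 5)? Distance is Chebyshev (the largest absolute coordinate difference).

D

d(T,A) = max(15, 23) = 23
d(T,B) = max(14, 27) = 27
d(T,C) = max(1, 7) = 7
d(T,D) = max(3, 33) = 33
d(T,E) = max(12, 4) = 12
d(T,F) = max(9, 12) = 12
The largest is to D.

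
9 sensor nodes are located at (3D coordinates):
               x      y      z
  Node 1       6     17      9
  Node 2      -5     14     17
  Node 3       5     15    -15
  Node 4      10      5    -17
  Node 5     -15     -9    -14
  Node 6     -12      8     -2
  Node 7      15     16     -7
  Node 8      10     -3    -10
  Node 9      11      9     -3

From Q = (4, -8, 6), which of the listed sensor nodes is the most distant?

Node 3

Squared Euclidean distances:
d²(Q, Node 1) = (4−6)² + (-8−17)² + (6−9)² = 4 + 625 + 9 = 638
d²(Q, Node 2) = (4−(-5))² + (-8−14)² + (6−17)² = 81 + 484 + 121 = 686
d²(Q, Node 3) = (4−5)² + (-8−15)² + (6−(-15))² = 1 + 529 + 441 = 971
d²(Q, Node 4) = (4−10)² + (-8−5)² + (6−(-17))² = 36 + 169 + 529 = 734
d²(Q, Node 5) = (4−(-15))² + (-8−(-9))² + (6−(-14))² = 361 + 1 + 400 = 762
d²(Q, Node 6) = (4−(-12))² + (-8−8)² + (6−(-2))² = 256 + 256 + 64 = 576
d²(Q, Node 7) = (4−15)² + (-8−16)² + (6−(-7))² = 121 + 576 + 169 = 866
d²(Q, Node 8) = (4−10)² + (-8−(-3))² + (6−(-10))² = 36 + 25 + 256 = 317
d²(Q, Node 9) = (4−11)² + (-8−9)² + (6−(-3))² = 49 + 289 + 81 = 419
The largest is to Node 3.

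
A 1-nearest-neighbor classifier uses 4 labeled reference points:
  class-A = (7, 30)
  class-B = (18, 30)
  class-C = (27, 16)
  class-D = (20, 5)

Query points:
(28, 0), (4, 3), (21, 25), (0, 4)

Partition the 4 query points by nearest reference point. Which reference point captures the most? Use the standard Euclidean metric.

(28, 0) — d² to each: class-A:1341, class-B:1000, class-C:257, class-D:89 → nearest is class-D
(4, 3) — d² to each: class-A:738, class-B:925, class-C:698, class-D:260 → nearest is class-D
(21, 25) — d² to each: class-A:221, class-B:34, class-C:117, class-D:401 → nearest is class-B
(0, 4) — d² to each: class-A:725, class-B:1000, class-C:873, class-D:401 → nearest is class-D
Tally — class-B:1, class-D:3. class-D captures the most (3).

class-D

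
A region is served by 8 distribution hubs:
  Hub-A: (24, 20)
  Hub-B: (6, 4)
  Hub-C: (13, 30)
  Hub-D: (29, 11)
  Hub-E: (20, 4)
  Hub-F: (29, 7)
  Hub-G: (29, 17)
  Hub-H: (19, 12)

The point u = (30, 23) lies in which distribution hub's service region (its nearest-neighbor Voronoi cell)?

Since √ is increasing, it suffices to compare squared distances:
d²(u, Hub-A) = (30−24)² + (23−20)² = 36 + 9 = 45
d²(u, Hub-B) = (30−6)² + (23−4)² = 576 + 361 = 937
d²(u, Hub-C) = (30−13)² + (23−30)² = 289 + 49 = 338
d²(u, Hub-D) = (30−29)² + (23−11)² = 1 + 144 = 145
d²(u, Hub-E) = (30−20)² + (23−4)² = 100 + 361 = 461
d²(u, Hub-F) = (30−29)² + (23−7)² = 1 + 256 = 257
d²(u, Hub-G) = (30−29)² + (23−17)² = 1 + 36 = 37
d²(u, Hub-H) = (30−19)² + (23−12)² = 121 + 121 = 242
The smallest is to Hub-G, so u lies in the Voronoi region of Hub-G.

Hub-G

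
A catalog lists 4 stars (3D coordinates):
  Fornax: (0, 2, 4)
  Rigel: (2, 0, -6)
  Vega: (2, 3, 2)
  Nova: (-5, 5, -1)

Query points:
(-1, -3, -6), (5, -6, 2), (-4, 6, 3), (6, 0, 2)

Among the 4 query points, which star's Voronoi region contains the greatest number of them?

(-1, -3, -6) — d² to each: Fornax:126, Rigel:18, Vega:109, Nova:105 → nearest is Rigel
(5, -6, 2) — d² to each: Fornax:93, Rigel:109, Vega:90, Nova:230 → nearest is Vega
(-4, 6, 3) — d² to each: Fornax:33, Rigel:153, Vega:46, Nova:18 → nearest is Nova
(6, 0, 2) — d² to each: Fornax:44, Rigel:80, Vega:25, Nova:155 → nearest is Vega
Tally — Rigel:1, Vega:2, Nova:1. Vega captures the most (2).

Vega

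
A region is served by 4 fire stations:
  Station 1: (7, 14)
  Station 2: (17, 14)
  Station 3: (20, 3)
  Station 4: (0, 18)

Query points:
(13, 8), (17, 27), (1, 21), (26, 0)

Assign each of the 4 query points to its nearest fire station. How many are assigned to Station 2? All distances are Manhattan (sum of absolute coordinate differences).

2

(13, 8) — d to each: Station 1:12, Station 2:10, Station 3:12, Station 4:23 → nearest is Station 2
(17, 27) — d to each: Station 1:23, Station 2:13, Station 3:27, Station 4:26 → nearest is Station 2
(1, 21) — d to each: Station 1:13, Station 2:23, Station 3:37, Station 4:4 → nearest is Station 4
(26, 0) — d to each: Station 1:33, Station 2:23, Station 3:9, Station 4:44 → nearest is Station 3
2 of the 4 points have Station 2 as nearest.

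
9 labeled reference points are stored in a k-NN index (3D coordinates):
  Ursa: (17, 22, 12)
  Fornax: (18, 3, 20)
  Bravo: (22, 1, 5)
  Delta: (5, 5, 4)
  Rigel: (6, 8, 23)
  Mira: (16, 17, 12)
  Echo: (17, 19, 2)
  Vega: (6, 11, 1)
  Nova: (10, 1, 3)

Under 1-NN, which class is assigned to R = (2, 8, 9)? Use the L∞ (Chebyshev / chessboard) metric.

Delta

d(R, Ursa) = max(15, 14, 3) = 15
d(R, Fornax) = max(16, 5, 11) = 16
d(R, Bravo) = max(20, 7, 4) = 20
d(R, Delta) = max(3, 3, 5) = 5
d(R, Rigel) = max(4, 0, 14) = 14
d(R, Mira) = max(14, 9, 3) = 14
d(R, Echo) = max(15, 11, 7) = 15
d(R, Vega) = max(4, 3, 8) = 8
d(R, Nova) = max(8, 7, 6) = 8
The smallest is to Delta, so R lies in the Voronoi region of Delta.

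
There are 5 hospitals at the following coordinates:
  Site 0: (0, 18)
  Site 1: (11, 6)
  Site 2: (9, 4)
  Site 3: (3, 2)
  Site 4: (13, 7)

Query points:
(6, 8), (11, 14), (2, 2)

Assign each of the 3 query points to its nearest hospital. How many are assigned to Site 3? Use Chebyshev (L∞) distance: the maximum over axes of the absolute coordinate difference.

(6, 8) — d to each: Site 0:10, Site 1:5, Site 2:4, Site 3:6, Site 4:7 → nearest is Site 2
(11, 14) — d to each: Site 0:11, Site 1:8, Site 2:10, Site 3:12, Site 4:7 → nearest is Site 4
(2, 2) — d to each: Site 0:16, Site 1:9, Site 2:7, Site 3:1, Site 4:11 → nearest is Site 3
1 of the 3 points has Site 3 as nearest.

1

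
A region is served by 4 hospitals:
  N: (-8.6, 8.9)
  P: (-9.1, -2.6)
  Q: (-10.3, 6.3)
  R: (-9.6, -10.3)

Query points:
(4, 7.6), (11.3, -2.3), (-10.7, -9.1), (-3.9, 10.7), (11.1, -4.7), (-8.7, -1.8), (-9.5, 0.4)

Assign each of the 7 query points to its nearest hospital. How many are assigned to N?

2

(4, 7.6) — d² to each: N:160.45, P:275.65, Q:206.18, R:505.37 → nearest is N
(11.3, -2.3) — d² to each: N:521.45, P:416.25, Q:540.52, R:500.81 → nearest is P
(-10.7, -9.1) — d² to each: N:328.41, P:44.81, Q:237.32, R:2.65 → nearest is R
(-3.9, 10.7) — d² to each: N:25.33, P:203.93, Q:60.32, R:473.49 → nearest is N
(11.1, -4.7) — d² to each: N:573.05, P:412.45, Q:578.96, R:459.85 → nearest is P
(-8.7, -1.8) — d² to each: N:114.5, P:0.8, Q:68.17, R:73.06 → nearest is P
(-9.5, 0.4) — d² to each: N:73.06, P:9.16, Q:35.45, R:114.5 → nearest is P
2 of the 7 points have N as nearest.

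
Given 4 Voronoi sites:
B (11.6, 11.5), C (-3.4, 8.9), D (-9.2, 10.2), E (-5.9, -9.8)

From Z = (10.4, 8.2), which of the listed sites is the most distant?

Squared Euclidean distances:
|ZB|² = 1.44 + 10.89 = 12.33
|ZC|² = 190.44 + 0.49 = 190.93
|ZD|² = 384.16 + 4 = 388.16
|ZE|² = 265.69 + 324 = 589.69
The largest is to E.

E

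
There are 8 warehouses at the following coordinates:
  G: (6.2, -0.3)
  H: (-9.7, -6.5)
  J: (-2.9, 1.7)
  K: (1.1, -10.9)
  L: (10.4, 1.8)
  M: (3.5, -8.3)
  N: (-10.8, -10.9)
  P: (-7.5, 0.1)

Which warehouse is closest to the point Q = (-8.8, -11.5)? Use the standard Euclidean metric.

N

Since √ is increasing, it suffices to compare squared distances:
|QG|² = (-8.8−6.2)² + (-11.5−(-0.3))² = 225 + 125.44 = 350.44
|QH|² = (-8.8−(-9.7))² + (-11.5−(-6.5))² = 0.81 + 25 = 25.81
|QJ|² = (-8.8−(-2.9))² + (-11.5−1.7)² = 34.81 + 174.24 = 209.05
|QK|² = (-8.8−1.1)² + (-11.5−(-10.9))² = 98.01 + 0.36 = 98.37
|QL|² = (-8.8−10.4)² + (-11.5−1.8)² = 368.64 + 176.89 = 545.53
|QM|² = (-8.8−3.5)² + (-11.5−(-8.3))² = 151.29 + 10.24 = 161.53
|QN|² = (-8.8−(-10.8))² + (-11.5−(-10.9))² = 4 + 0.36 = 4.36
|QP|² = (-8.8−(-7.5))² + (-11.5−0.1)² = 1.69 + 134.56 = 136.25
Minimum is at N.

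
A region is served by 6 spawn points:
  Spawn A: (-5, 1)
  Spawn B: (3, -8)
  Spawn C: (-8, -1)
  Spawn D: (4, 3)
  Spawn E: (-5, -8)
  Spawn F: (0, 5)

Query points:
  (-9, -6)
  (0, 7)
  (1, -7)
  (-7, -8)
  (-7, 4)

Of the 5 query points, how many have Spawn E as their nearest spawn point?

(-9, -6) — d² to each: Spawn A:65, Spawn B:148, Spawn C:26, Spawn D:250, Spawn E:20, Spawn F:202 → nearest is Spawn E
(0, 7) — d² to each: Spawn A:61, Spawn B:234, Spawn C:128, Spawn D:32, Spawn E:250, Spawn F:4 → nearest is Spawn F
(1, -7) — d² to each: Spawn A:100, Spawn B:5, Spawn C:117, Spawn D:109, Spawn E:37, Spawn F:145 → nearest is Spawn B
(-7, -8) — d² to each: Spawn A:85, Spawn B:100, Spawn C:50, Spawn D:242, Spawn E:4, Spawn F:218 → nearest is Spawn E
(-7, 4) — d² to each: Spawn A:13, Spawn B:244, Spawn C:26, Spawn D:122, Spawn E:148, Spawn F:50 → nearest is Spawn A
2 of the 5 points have Spawn E as nearest.

2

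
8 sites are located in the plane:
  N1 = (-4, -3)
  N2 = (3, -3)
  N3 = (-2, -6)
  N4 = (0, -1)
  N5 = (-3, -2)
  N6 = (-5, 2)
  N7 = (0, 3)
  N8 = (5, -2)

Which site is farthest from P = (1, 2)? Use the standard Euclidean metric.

Since √ is increasing, it suffices to compare squared distances:
|PN1|² = 25 + 25 = 50
|PN2|² = 4 + 25 = 29
|PN3|² = 9 + 64 = 73
|PN4|² = 1 + 9 = 10
|PN5|² = 16 + 16 = 32
|PN6|² = 36 + 0 = 36
|PN7|² = 1 + 1 = 2
|PN8|² = 16 + 16 = 32
The largest is to N3.

N3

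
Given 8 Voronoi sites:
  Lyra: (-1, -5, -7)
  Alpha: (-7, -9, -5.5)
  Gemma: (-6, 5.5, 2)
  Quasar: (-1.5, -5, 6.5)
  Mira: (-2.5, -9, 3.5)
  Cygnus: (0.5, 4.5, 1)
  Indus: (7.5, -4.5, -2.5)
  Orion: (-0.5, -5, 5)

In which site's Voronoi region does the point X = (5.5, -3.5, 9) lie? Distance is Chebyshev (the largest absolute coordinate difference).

d(X, Lyra) = max(6.5, 1.5, 16) = 16
d(X, Alpha) = max(12.5, 5.5, 14.5) = 14.5
d(X, Gemma) = max(11.5, 9, 7) = 11.5
d(X, Quasar) = max(7, 1.5, 2.5) = 7
d(X, Mira) = max(8, 5.5, 5.5) = 8
d(X, Cygnus) = max(5, 8, 8) = 8
d(X, Indus) = max(2, 1, 11.5) = 11.5
d(X, Orion) = max(6, 1.5, 4) = 6
Minimum is at Orion.

Orion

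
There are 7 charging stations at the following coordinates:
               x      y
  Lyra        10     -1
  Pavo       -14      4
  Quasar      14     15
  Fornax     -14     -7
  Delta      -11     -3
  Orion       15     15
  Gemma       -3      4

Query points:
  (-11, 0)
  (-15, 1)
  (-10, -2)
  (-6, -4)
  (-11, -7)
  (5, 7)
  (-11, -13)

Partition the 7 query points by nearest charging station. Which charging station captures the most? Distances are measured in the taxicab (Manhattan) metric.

(-11, 0) — d to each: Lyra:22, Pavo:7, Quasar:40, Fornax:10, Delta:3, Orion:41, Gemma:12 → nearest is Delta
(-15, 1) — d to each: Lyra:27, Pavo:4, Quasar:43, Fornax:9, Delta:8, Orion:44, Gemma:15 → nearest is Pavo
(-10, -2) — d to each: Lyra:21, Pavo:10, Quasar:41, Fornax:9, Delta:2, Orion:42, Gemma:13 → nearest is Delta
(-6, -4) — d to each: Lyra:19, Pavo:16, Quasar:39, Fornax:11, Delta:6, Orion:40, Gemma:11 → nearest is Delta
(-11, -7) — d to each: Lyra:27, Pavo:14, Quasar:47, Fornax:3, Delta:4, Orion:48, Gemma:19 → nearest is Fornax
(5, 7) — d to each: Lyra:13, Pavo:22, Quasar:17, Fornax:33, Delta:26, Orion:18, Gemma:11 → nearest is Gemma
(-11, -13) — d to each: Lyra:33, Pavo:20, Quasar:53, Fornax:9, Delta:10, Orion:54, Gemma:25 → nearest is Fornax
Tally — Pavo:1, Fornax:2, Delta:3, Gemma:1. Delta captures the most (3).

Delta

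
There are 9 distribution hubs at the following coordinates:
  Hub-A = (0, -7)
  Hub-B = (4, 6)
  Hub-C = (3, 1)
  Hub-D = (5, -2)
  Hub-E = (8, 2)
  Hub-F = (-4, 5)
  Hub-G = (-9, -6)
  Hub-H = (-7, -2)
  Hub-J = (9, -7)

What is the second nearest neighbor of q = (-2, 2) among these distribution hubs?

Since √ is increasing, it suffices to compare squared distances:
d²(q, Hub-A) = 4 + 81 = 85
d²(q, Hub-B) = 36 + 16 = 52
d²(q, Hub-C) = 25 + 1 = 26
d²(q, Hub-D) = 49 + 16 = 65
d²(q, Hub-E) = 100 + 0 = 100
d²(q, Hub-F) = 4 + 9 = 13
d²(q, Hub-G) = 49 + 64 = 113
d²(q, Hub-H) = 25 + 16 = 41
d²(q, Hub-J) = 121 + 81 = 202
Sorted ascending: Hub-F, Hub-C, Hub-H, … — the second-nearest is Hub-C.

Hub-C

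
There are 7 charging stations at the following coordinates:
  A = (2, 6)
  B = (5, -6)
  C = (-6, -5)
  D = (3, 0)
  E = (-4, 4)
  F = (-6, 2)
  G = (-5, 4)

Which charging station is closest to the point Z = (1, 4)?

A

Squared Euclidean distances:
|ZA|² = 1 + 4 = 5
|ZB|² = 16 + 100 = 116
|ZC|² = 49 + 81 = 130
|ZD|² = 4 + 16 = 20
|ZE|² = 25 + 0 = 25
|ZF|² = 49 + 4 = 53
|ZG|² = 36 + 0 = 36
A is nearest.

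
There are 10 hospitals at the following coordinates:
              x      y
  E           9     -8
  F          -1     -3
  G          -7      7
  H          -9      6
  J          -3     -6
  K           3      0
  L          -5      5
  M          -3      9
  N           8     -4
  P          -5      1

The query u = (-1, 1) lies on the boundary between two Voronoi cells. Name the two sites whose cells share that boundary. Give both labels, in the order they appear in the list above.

Squared distances from u to each site:
|uE|² = (-1−9)² + (1−(-8))² = 100 + 81 = 181
|uF|² = (-1−(-1))² + (1−(-3))² = 0 + 16 = 16
|uG|² = (-1−(-7))² + (1−7)² = 36 + 36 = 72
|uH|² = (-1−(-9))² + (1−6)² = 64 + 25 = 89
|uJ|² = (-1−(-3))² + (1−(-6))² = 4 + 49 = 53
|uK|² = (-1−3)² + (1−0)² = 16 + 1 = 17
|uL|² = (-1−(-5))² + (1−5)² = 16 + 16 = 32
|uM|² = (-1−(-3))² + (1−9)² = 4 + 64 = 68
|uN|² = (-1−8)² + (1−(-4))² = 81 + 25 = 106
|uP|² = (-1−(-5))² + (1−1)² = 16 + 0 = 16
u is equidistant from F and P (both at squared distance 16), and every other site is strictly farther — so u lies on the F–P Voronoi edge.

F and P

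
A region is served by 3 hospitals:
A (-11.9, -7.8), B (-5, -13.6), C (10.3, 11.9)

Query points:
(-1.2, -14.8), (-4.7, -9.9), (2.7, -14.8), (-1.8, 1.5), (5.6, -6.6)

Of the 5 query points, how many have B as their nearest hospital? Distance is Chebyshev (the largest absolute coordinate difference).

(-1.2, -14.8) — d to each: A:10.7, B:3.8, C:26.7 → nearest is B
(-4.7, -9.9) — d to each: A:7.2, B:3.7, C:21.8 → nearest is B
(2.7, -14.8) — d to each: A:14.6, B:7.7, C:26.7 → nearest is B
(-1.8, 1.5) — d to each: A:10.1, B:15.1, C:12.1 → nearest is A
(5.6, -6.6) — d to each: A:17.5, B:10.6, C:18.5 → nearest is B
4 of the 5 points have B as nearest.

4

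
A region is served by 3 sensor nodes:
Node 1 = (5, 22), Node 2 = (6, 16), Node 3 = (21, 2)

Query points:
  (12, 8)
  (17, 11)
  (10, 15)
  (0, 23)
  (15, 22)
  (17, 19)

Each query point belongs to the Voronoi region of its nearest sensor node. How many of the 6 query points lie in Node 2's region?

(12, 8) — d² to each: Node 1:245, Node 2:100, Node 3:117 → nearest is Node 2
(17, 11) — d² to each: Node 1:265, Node 2:146, Node 3:97 → nearest is Node 3
(10, 15) — d² to each: Node 1:74, Node 2:17, Node 3:290 → nearest is Node 2
(0, 23) — d² to each: Node 1:26, Node 2:85, Node 3:882 → nearest is Node 1
(15, 22) — d² to each: Node 1:100, Node 2:117, Node 3:436 → nearest is Node 1
(17, 19) — d² to each: Node 1:153, Node 2:130, Node 3:305 → nearest is Node 2
3 of the 6 points have Node 2 as nearest.

3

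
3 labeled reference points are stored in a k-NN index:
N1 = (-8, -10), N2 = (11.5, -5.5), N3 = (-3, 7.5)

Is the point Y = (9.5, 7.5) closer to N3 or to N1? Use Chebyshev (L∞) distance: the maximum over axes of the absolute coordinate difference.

N3

d(Y,N3) = max(12.5, 0) = 12.5
d(Y,N1) = max(17.5, 17.5) = 17.5
12.5 < 17.5, so N3 is closer.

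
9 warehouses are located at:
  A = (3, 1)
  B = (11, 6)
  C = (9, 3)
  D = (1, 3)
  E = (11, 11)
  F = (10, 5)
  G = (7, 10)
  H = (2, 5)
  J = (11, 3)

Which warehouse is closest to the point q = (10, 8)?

Since √ is increasing, it suffices to compare squared distances:
|qA|² = (10−3)² + (8−1)² = 49 + 49 = 98
|qB|² = (10−11)² + (8−6)² = 1 + 4 = 5
|qC|² = (10−9)² + (8−3)² = 1 + 25 = 26
|qD|² = (10−1)² + (8−3)² = 81 + 25 = 106
|qE|² = (10−11)² + (8−11)² = 1 + 9 = 10
|qF|² = (10−10)² + (8−5)² = 0 + 9 = 9
|qG|² = (10−7)² + (8−10)² = 9 + 4 = 13
|qH|² = (10−2)² + (8−5)² = 64 + 9 = 73
|qJ|² = (10−11)² + (8−3)² = 1 + 25 = 26
The smallest is to B, so q lies in the Voronoi region of B.

B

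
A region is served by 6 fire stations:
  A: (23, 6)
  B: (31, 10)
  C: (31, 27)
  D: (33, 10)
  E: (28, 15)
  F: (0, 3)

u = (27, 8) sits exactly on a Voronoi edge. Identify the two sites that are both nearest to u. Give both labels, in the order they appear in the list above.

Squared distances from u to each site:
|uA|² = (27−23)² + (8−6)² = 16 + 4 = 20
|uB|² = (27−31)² + (8−10)² = 16 + 4 = 20
|uC|² = (27−31)² + (8−27)² = 16 + 361 = 377
|uD|² = (27−33)² + (8−10)² = 36 + 4 = 40
|uE|² = (27−28)² + (8−15)² = 1 + 49 = 50
|uF|² = (27−0)² + (8−3)² = 729 + 25 = 754
u is equidistant from A and B (both at squared distance 20), and every other site is strictly farther — so u lies on the A–B Voronoi edge.

A and B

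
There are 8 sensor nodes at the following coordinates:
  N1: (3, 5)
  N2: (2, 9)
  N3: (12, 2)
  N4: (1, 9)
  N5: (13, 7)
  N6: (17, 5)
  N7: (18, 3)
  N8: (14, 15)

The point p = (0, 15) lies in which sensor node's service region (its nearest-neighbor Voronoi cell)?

N4

Squared Euclidean distances:
|pN1|² = 9 + 100 = 109
|pN2|² = 4 + 36 = 40
|pN3|² = 144 + 169 = 313
|pN4|² = 1 + 36 = 37
|pN5|² = 169 + 64 = 233
|pN6|² = 289 + 100 = 389
|pN7|² = 324 + 144 = 468
|pN8|² = 196 + 0 = 196
N4 is nearest.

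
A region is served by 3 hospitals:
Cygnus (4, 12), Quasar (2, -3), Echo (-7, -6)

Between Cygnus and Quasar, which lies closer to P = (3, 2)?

Quasar

Compare squared distances:
d²(P, Cygnus) = (3−4)² + (2−12)² = 1 + 100 = 101
d²(P, Quasar) = (3−2)² + (2−(-3))² = 1 + 25 = 26
101 > 26, so Quasar is closer.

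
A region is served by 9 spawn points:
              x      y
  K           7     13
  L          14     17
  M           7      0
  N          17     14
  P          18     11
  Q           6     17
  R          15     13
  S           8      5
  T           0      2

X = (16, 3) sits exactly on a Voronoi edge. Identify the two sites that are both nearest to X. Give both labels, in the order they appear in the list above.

Squared distances from X to each site:
|XK|² = 81 + 100 = 181
|XL|² = 4 + 196 = 200
|XM|² = 81 + 9 = 90
|XN|² = 1 + 121 = 122
|XP|² = 4 + 64 = 68
|XQ|² = 100 + 196 = 296
|XR|² = 1 + 100 = 101
|XS|² = 64 + 4 = 68
|XT|² = 256 + 1 = 257
X is equidistant from P and S (both at squared distance 68), and every other site is strictly farther — so X lies on the P–S Voronoi edge.

P and S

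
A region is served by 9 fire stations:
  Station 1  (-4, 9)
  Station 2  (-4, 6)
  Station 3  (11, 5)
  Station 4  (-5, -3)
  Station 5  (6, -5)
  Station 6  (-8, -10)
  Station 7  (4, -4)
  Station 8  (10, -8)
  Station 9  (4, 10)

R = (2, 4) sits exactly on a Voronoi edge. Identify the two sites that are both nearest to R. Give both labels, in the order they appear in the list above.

Squared distances from R to each site:
d²(R, Station 1) = (2−(-4))² + (4−9)² = 36 + 25 = 61
d²(R, Station 2) = (2−(-4))² + (4−6)² = 36 + 4 = 40
d²(R, Station 3) = (2−11)² + (4−5)² = 81 + 1 = 82
d²(R, Station 4) = (2−(-5))² + (4−(-3))² = 49 + 49 = 98
d²(R, Station 5) = (2−6)² + (4−(-5))² = 16 + 81 = 97
d²(R, Station 6) = (2−(-8))² + (4−(-10))² = 100 + 196 = 296
d²(R, Station 7) = (2−4)² + (4−(-4))² = 4 + 64 = 68
d²(R, Station 8) = (2−10)² + (4−(-8))² = 64 + 144 = 208
d²(R, Station 9) = (2−4)² + (4−10)² = 4 + 36 = 40
R is equidistant from Station 2 and Station 9 (both at squared distance 40), and every other site is strictly farther — so R lies on the Station 2–Station 9 Voronoi edge.

Station 2 and Station 9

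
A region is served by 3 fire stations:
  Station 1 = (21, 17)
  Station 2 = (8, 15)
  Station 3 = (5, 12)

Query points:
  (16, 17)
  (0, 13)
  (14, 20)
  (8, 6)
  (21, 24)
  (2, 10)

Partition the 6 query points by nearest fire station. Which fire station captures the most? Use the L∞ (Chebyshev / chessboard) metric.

Station 3

(16, 17) — d to each: Station 1:5, Station 2:8, Station 3:11 → nearest is Station 1
(0, 13) — d to each: Station 1:21, Station 2:8, Station 3:5 → nearest is Station 3
(14, 20) — d to each: Station 1:7, Station 2:6, Station 3:9 → nearest is Station 2
(8, 6) — d to each: Station 1:13, Station 2:9, Station 3:6 → nearest is Station 3
(21, 24) — d to each: Station 1:7, Station 2:13, Station 3:16 → nearest is Station 1
(2, 10) — d to each: Station 1:19, Station 2:6, Station 3:3 → nearest is Station 3
Tally — Station 1:2, Station 2:1, Station 3:3. Station 3 captures the most (3).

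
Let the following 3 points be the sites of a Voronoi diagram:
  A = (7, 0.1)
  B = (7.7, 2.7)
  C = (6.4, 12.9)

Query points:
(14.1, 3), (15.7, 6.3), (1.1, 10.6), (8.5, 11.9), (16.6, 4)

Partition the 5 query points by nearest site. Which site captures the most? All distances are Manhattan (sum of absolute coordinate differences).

(14.1, 3) — d to each: A:10, B:6.7, C:17.6 → nearest is B
(15.7, 6.3) — d to each: A:14.9, B:11.6, C:15.9 → nearest is B
(1.1, 10.6) — d to each: A:16.4, B:14.5, C:7.6 → nearest is C
(8.5, 11.9) — d to each: A:13.3, B:10, C:3.1 → nearest is C
(16.6, 4) — d to each: A:13.5, B:10.2, C:19.1 → nearest is B
Tally — B:3, C:2. B captures the most (3).

B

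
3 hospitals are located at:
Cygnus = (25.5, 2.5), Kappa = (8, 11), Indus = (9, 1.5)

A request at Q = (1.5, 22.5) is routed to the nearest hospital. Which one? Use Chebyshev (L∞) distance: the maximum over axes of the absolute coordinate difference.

d(Q, Cygnus) = max(24, 20) = 24
d(Q, Kappa) = max(6.5, 11.5) = 11.5
d(Q, Indus) = max(7.5, 21) = 21
Kappa is nearest.

Kappa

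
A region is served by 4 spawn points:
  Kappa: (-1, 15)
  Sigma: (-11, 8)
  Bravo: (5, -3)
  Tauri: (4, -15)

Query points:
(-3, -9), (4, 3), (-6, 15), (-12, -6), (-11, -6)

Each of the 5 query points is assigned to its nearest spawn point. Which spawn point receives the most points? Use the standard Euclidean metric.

Sigma

(-3, -9) — d² to each: Kappa:580, Sigma:353, Bravo:100, Tauri:85 → nearest is Tauri
(4, 3) — d² to each: Kappa:169, Sigma:250, Bravo:37, Tauri:324 → nearest is Bravo
(-6, 15) — d² to each: Kappa:25, Sigma:74, Bravo:445, Tauri:1000 → nearest is Kappa
(-12, -6) — d² to each: Kappa:562, Sigma:197, Bravo:298, Tauri:337 → nearest is Sigma
(-11, -6) — d² to each: Kappa:541, Sigma:196, Bravo:265, Tauri:306 → nearest is Sigma
Tally — Kappa:1, Sigma:2, Bravo:1, Tauri:1. Sigma captures the most (2).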